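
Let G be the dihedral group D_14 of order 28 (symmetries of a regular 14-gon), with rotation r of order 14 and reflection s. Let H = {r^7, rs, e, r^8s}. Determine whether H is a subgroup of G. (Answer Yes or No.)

|H| = 4 divides |G| = 28, consistent with Lagrange.
H contains the identity, every element's inverse is in H, and H is closed under ·: it is a subgroup.

Yes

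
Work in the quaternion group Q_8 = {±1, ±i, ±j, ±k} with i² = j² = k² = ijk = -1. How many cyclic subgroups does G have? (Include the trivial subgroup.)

A cyclic subgroup of order d is generated by each of its φ(d) elements of order d, so the cyclic subgroups of order d number (#elements of order d)/φ(d).
Cyclic subgroups by order — order 1: 1; order 2: 1; order 4: 3.
Total: 5.

5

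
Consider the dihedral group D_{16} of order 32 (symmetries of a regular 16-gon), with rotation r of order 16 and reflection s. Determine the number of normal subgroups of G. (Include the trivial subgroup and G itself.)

G has 36 subgroups. Checking conjugation-invariance by order — order 1: 1/1 normal; order 2: 1/17 normal; order 4: 1/9 normal; order 8: 1/5 normal; order 16: 3/3 normal; order 32: 1/1 normal.
Total normal subgroups: 8.

8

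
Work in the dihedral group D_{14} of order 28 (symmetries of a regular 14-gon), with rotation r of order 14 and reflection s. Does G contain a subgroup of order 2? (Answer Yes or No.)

Yes

2 | 28. A subgroup of order 2 is {e, r^10s}.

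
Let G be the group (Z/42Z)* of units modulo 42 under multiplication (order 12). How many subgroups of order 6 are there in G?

3

|G| = 12 and 6 | 12, so subgroups of order 6 are possible by Lagrange.
The subgroups of order 6 are: {1, 11, 23, 25, 29, 37}; {1, 13, 19, 25, 31, 37}; {1, 5, 17, 25, 37, 41}.
So G has 3 subgroups of order 6.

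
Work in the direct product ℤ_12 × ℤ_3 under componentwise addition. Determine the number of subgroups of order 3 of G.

4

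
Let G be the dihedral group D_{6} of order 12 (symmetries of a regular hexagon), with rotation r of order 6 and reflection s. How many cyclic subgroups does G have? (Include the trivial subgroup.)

A cyclic subgroup of order d is generated by each of its φ(d) elements of order d, so the cyclic subgroups of order d number (#elements of order d)/φ(d).
Cyclic subgroups by order — order 1: 1; order 2: 7; order 3: 1; order 6: 1.
Total: 10.

10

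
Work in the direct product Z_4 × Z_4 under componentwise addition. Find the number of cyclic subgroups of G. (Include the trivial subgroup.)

10

A cyclic subgroup of order d is generated by each of its φ(d) elements of order d, so the cyclic subgroups of order d number (#elements of order d)/φ(d).
Cyclic subgroups by order — order 1: 1; order 2: 3; order 4: 6.
Total: 10.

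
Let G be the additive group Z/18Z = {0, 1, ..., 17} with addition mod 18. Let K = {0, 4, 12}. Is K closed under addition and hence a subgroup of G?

12 ∈ K but its inverse 6 ∉ K, so K is not a subgroup.

No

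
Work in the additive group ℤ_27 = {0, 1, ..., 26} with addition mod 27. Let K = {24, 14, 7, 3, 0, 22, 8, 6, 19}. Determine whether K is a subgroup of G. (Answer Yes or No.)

6 ∈ K but its inverse 21 ∉ K, so K is not a subgroup.

No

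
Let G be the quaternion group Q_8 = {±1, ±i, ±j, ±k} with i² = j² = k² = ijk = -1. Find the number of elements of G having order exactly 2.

1

The elements of order 2 are: -1.
That's 1.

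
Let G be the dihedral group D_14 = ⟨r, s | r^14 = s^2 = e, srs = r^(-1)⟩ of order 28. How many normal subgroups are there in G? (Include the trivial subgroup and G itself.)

G has 28 subgroups. Checking conjugation-invariance by order — order 1: 1/1 normal; order 2: 1/15 normal; order 4: 0/7 normal; order 7: 1/1 normal; order 14: 3/3 normal; order 28: 1/1 normal.
Total normal subgroups: 7.

7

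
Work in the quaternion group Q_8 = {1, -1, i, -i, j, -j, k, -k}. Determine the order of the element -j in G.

Computing powers of -j: the smallest k with (-j)^k = e is k = 4.

4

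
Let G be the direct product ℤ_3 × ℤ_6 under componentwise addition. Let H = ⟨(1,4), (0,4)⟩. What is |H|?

9

|⟨(1,4)⟩| = 3 and |⟨(0,4)⟩| = 3, so |H| is a multiple of lcm(3, 3) = 3 and divides |G| = 18.
Closing under the operation: H = {(0,0), (0,2), (0,4), (1,0), (1,2), (1,4), (2,0), (2,2), (2,4)}, so |H| = 9.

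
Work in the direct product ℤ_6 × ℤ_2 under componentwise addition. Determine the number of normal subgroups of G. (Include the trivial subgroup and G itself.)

G is abelian, so every subgroup is normal.
G has 10 subgroups in total, hence 10 normal subgroups.

10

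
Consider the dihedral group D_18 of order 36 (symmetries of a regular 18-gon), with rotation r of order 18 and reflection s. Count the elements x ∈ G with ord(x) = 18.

6

The elements of order 18 are: r, r^5, r^7, r^11, r^13, r^17.
That's 6.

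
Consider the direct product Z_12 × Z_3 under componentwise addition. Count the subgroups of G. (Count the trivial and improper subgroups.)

|G| = 36, so by Lagrange every subgroup order divides 36. Divisors: 1, 2, 3, 4, 6, 9, 12, 18, 36.
Subgroups by order — order 1: 1; order 2: 1; order 3: 4; order 4: 1; order 6: 4; order 9: 1; order 12: 4; order 18: 1; order 36: 1.
Total: 1 + 1 + 4 + 1 + 4 + 1 + 4 + 1 + 1 = 18.

18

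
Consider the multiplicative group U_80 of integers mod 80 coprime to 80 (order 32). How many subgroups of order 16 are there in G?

|G| = 32 and 16 | 32, so subgroups of order 16 are possible by Lagrange.
The subgroups of order 16 are: {1, 7, 9, 11, 13, 19, 23, 37, 41, 47, 49, 51, 53, 59, 63, 77}; {1, 3, 9, 11, 17, 19, 27, 33, 41, 43, 49, 51, 57, 59, 67, 73}; {1, 9, 11, 19, 21, 29, 31, 39, 41, 49, 51, 59, 61, 69, 71, 79}; {1, 9, 13, 17, 21, 29, 33, 37, 41, 49, 53, 57, 61, 69, 73, 77}; … (7 in all).
So G has 7 subgroups of order 16.

7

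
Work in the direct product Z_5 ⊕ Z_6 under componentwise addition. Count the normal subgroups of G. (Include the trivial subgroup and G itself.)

G is abelian, so every subgroup is normal.
G has 8 subgroups in total, hence 8 normal subgroups.

8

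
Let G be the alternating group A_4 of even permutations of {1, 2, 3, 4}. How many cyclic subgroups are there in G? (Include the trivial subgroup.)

8

A cyclic subgroup of order d is generated by each of its φ(d) elements of order d, so the cyclic subgroups of order d number (#elements of order d)/φ(d).
Cyclic subgroups by order — order 1: 1; order 2: 3; order 3: 4.
Total: 8.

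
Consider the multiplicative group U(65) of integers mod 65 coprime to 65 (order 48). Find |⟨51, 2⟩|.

24

|⟨51⟩| = 2 and |⟨2⟩| = 12, so |H| is a multiple of lcm(2, 12) = 12 and divides |G| = 48.
Closing under the operation: H = {1, 2, 4, 7, 8, 9, 14, 16, 18, 28, 29, 32, 33, 36, 37, 47, 49, 51, 56, 57, 58, 61, 63, 64}, so |H| = 24.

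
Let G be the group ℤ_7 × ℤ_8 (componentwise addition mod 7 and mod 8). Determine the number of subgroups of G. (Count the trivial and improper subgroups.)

8

|G| = 56, so by Lagrange every subgroup order divides 56. Divisors: 1, 2, 4, 7, 8, 14, 28, 56.
Subgroups by order — order 1: 1; order 2: 1; order 4: 1; order 7: 1; order 8: 1; order 14: 1; order 28: 1; order 56: 1.
Total: 1 + 1 + 1 + 1 + 1 + 1 + 1 + 1 = 8.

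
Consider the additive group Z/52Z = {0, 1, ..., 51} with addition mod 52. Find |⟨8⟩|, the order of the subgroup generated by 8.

In Z/52Z, the order of an element a is n/gcd(a, n).
gcd(8, 52) = 4, so |⟨8⟩| = 52/4 = 13.

13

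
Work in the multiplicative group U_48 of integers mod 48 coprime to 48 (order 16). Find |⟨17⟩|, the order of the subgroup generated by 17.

2

Compute successive powers of 17 mod 48: 17, 1; 17^2 ≡ 1 (mod 48).
So |⟨17⟩| = 2.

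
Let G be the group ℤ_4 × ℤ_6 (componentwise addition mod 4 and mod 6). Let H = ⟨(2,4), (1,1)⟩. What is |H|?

|⟨(2,4)⟩| = 6 and |⟨(1,1)⟩| = 12, so |H| is a multiple of lcm(6, 12) = 12 and divides |G| = 24.
Closing under the operation: H = {(0,0), (0,2), (0,4), (1,1), (1,3), (1,5), (2,0), (2,2), (2,4), (3,1), (3,3), (3,5)}, so |H| = 12.

12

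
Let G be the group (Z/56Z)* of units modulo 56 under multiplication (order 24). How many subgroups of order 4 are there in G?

7

|G| = 24 and 4 | 24, so subgroups of order 4 are possible by Lagrange.
The subgroups of order 4 are: {1, 13, 15, 27}; {1, 13, 29, 41}; {1, 13, 43, 55}; {1, 15, 29, 43}; … (7 in all).
So G has 7 subgroups of order 4.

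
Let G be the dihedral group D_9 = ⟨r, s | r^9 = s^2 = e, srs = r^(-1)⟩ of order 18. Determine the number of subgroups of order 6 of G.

3

|G| = 18 and 6 | 18, so subgroups of order 6 are possible by Lagrange.
The subgroups of order 6 are: {e, r^3, r^6, r^2s, r^5s, r^8s}; {e, r^3, r^6, s, r^3s, r^6s}; {e, r^3, r^6, rs, r^4s, r^7s}.
So G has 3 subgroups of order 6.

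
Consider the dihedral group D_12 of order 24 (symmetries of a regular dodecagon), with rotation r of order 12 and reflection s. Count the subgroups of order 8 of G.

3

|G| = 24 and 8 | 24, so subgroups of order 8 are possible by Lagrange.
The subgroups of order 8 are: {e, r^3, r^6, r^9, rs, r^4s, r^7s, r^10s}; {e, r^3, r^6, r^9, r^2s, r^5s, r^8s, r^11s}; {e, r^3, r^6, r^9, s, r^3s, r^6s, r^9s}.
So G has 3 subgroups of order 8.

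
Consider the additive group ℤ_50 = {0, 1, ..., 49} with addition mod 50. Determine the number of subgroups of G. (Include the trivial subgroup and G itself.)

6

Subgroups of the cyclic group ℤ_50 correspond bijectively to divisors of 50.
Divisors of 50: 1, 2, 5, 10, 25, 50.
So ℤ_50 has 6 subgroups.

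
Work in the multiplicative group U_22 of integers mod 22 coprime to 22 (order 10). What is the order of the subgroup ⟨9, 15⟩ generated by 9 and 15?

5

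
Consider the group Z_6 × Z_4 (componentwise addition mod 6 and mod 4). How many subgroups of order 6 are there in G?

3

|G| = 24 and 6 | 24, so subgroups of order 6 are possible by Lagrange.
The subgroups of order 6 are: {(0,0), (0,2), (2,0), (2,2), (4,0), (4,2)}; {(0,0), (1,0), (2,0), (3,0), (4,0), (5,0)}; {(0,0), (1,2), (2,0), (3,2), (4,0), (5,2)}.
So G has 3 subgroups of order 6.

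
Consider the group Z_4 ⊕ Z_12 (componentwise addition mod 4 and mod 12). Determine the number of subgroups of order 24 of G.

3

|G| = 48 and 24 | 48, so subgroups of order 24 are possible by Lagrange.
The subgroups of order 24 are: {(0,0), (0,1), (0,2), (0,3), (0,4), (0,5), (0,6), (0,7), (0,8), (0,9), (0,10), (0,11), (2,0), (2,1), (2,2), (2,3), (2,4), (2,5), (2,6), (2,7), (2,8), (2,9), (2,10), (2,11)}; {(0,0), (0,2), (0,4), (0,6), (0,8), (0,10), (1,0), (1,2), (1,4), (1,6), (1,8), (1,10), (2,0), (2,2), (2,4), (2,6), (2,8), (2,10), (3,0), (3,2), (3,4), (3,6), (3,8), (3,10)}; {(0,0), (0,2), (0,4), (0,6), (0,8), (0,10), (1,1), (1,3), (1,5), (1,7), (1,9), (1,11), (2,0), (2,2), (2,4), (2,6), (2,8), (2,10), (3,1), (3,3), (3,5), (3,7), (3,9), (3,11)}.
So G has 3 subgroups of order 24.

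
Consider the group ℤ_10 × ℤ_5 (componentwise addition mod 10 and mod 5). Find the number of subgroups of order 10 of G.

6

|G| = 50 and 10 | 50, so subgroups of order 10 are possible by Lagrange.
The subgroups of order 10 are: {(0,0), (0,1), (0,2), (0,3), (0,4), (5,0), (5,1), (5,2), (5,3), (5,4)}; {(0,0), (1,0), (2,0), (3,0), (4,0), (5,0), (6,0), (7,0), (8,0), (9,0)}; {(0,0), (1,1), (2,2), (3,3), (4,4), (5,0), (6,1), (7,2), (8,3), (9,4)}; {(0,0), (1,2), (2,4), (3,1), (4,3), (5,0), (6,2), (7,4), (8,1), (9,3)}; … (6 in all).
So G has 6 subgroups of order 10.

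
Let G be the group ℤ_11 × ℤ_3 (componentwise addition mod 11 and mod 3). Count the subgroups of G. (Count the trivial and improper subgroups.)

|G| = 33, so by Lagrange every subgroup order divides 33. Divisors: 1, 3, 11, 33.
Subgroups by order — order 1: 1; order 3: 1; order 11: 1; order 33: 1.
Total: 1 + 1 + 1 + 1 = 4.

4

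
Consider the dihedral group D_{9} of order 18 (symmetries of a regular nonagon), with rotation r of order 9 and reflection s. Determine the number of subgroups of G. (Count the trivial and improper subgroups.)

|G| = 18, so by Lagrange every subgroup order divides 18. Divisors: 1, 2, 3, 6, 9, 18.
Subgroups by order — order 1: 1; order 2: 9; order 3: 1; order 6: 3; order 9: 1; order 18: 1.
Total: 1 + 9 + 1 + 3 + 1 + 1 = 16.

16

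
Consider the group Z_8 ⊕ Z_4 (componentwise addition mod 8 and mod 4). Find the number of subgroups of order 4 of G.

7

|G| = 32 and 4 | 32, so subgroups of order 4 are possible by Lagrange.
The subgroups of order 4 are: {(0,0), (0,1), (0,2), (0,3)}; {(0,0), (0,2), (4,0), (4,2)}; {(0,0), (0,2), (4,1), (4,3)}; {(0,0), (2,0), (4,0), (6,0)}; … (7 in all).
So G has 7 subgroups of order 4.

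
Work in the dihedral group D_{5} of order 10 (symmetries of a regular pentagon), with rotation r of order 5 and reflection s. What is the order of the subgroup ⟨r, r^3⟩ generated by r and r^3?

|⟨r⟩| = 5 and |⟨r^3⟩| = 5, so |H| is a multiple of lcm(5, 5) = 5 and divides |G| = 10.
Closing under the operation: H = {e, r, r^2, r^3, r^4}, so |H| = 5.

5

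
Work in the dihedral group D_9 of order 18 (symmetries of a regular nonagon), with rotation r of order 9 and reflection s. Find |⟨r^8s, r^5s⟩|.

|⟨r^8s⟩| = 2 and |⟨r^5s⟩| = 2, so |H| is a multiple of lcm(2, 2) = 2 and divides |G| = 18.
Closing under the operation: H = {e, r^3, r^6, r^2s, r^5s, r^8s}, so |H| = 6.

6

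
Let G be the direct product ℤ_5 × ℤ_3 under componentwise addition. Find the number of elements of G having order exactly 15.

8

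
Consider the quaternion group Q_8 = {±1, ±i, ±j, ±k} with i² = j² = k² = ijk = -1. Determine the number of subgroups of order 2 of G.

|G| = 8 and 2 | 8, so subgroups of order 2 are possible by Lagrange.
The subgroups of order 2 are: {1, -1}.
So G has 1 subgroup of order 2.

1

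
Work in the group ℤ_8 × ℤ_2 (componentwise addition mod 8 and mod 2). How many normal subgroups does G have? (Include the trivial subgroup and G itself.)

G is abelian, so every subgroup is normal.
G has 11 subgroups in total, hence 11 normal subgroups.

11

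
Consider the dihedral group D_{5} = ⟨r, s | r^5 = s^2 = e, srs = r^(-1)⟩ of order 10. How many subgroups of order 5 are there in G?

1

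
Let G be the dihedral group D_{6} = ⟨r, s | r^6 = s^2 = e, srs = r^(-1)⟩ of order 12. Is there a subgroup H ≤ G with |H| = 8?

No

8 does not divide |G| = 12, so by Lagrange no subgroup of order 8 exists.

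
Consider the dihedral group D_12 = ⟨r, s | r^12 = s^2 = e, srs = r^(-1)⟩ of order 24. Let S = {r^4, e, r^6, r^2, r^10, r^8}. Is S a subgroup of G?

Yes

|S| = 6 divides |G| = 24, consistent with Lagrange.
S contains the identity, every element's inverse is in S, and S is closed under ·: it is a subgroup.
In fact S = ⟨r^10⟩.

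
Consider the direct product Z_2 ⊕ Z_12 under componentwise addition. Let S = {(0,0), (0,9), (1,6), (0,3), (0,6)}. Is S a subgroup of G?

No

|S| = 5 does not divide |G| = 24, so by Lagrange S is not a subgroup.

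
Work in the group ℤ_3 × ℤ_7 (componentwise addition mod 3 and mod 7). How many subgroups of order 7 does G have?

1

|G| = 21 and 7 | 21, so subgroups of order 7 are possible by Lagrange.
The subgroups of order 7 are: {(0,0), (0,1), (0,2), (0,3), (0,4), (0,5), (0,6)}.
So G has 1 subgroup of order 7.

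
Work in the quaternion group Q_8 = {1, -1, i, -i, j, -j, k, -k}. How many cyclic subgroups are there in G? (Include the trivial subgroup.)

5

Each element a generates a cyclic subgroup ⟨a⟩; distinct elements may generate the same one (a cyclic group of order d has φ(d) generators).
Cyclic subgroups by order — order 1: 1; order 2: 1; order 4: 3.
Total: 5.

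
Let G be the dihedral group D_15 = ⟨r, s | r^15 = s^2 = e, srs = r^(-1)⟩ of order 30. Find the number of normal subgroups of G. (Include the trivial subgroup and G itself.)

G has 28 subgroups. Checking conjugation-invariance by order — order 1: 1/1 normal; order 2: 0/15 normal; order 3: 1/1 normal; order 5: 1/1 normal; order 6: 0/5 normal; order 10: 0/3 normal; order 15: 1/1 normal; order 30: 1/1 normal.
Total normal subgroups: 5.

5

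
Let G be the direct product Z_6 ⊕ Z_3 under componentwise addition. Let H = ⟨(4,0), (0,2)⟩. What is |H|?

|⟨(4,0)⟩| = 3 and |⟨(0,2)⟩| = 3, so |H| is a multiple of lcm(3, 3) = 3 and divides |G| = 18.
Closing under the operation: H = {(0,0), (0,1), (0,2), (2,0), (2,1), (2,2), (4,0), (4,1), (4,2)}, so |H| = 9.

9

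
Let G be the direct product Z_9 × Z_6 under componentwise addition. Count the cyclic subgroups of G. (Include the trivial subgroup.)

16

Group the elements of G by the cyclic subgroup they generate; each cyclic subgroup of order d accounts for φ(d) elements.
Cyclic subgroups by order — order 1: 1; order 2: 1; order 3: 4; order 6: 4; order 9: 3; order 18: 3.
Total: 16.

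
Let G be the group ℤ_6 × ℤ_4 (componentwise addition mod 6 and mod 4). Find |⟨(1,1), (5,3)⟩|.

12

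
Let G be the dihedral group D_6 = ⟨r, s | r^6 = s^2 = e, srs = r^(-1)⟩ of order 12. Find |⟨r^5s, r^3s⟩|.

6

|⟨r^5s⟩| = 2 and |⟨r^3s⟩| = 2, so |H| is a multiple of lcm(2, 2) = 2 and divides |G| = 12.
Closing under the operation: H = {e, r^2, r^4, rs, r^3s, r^5s}, so |H| = 6.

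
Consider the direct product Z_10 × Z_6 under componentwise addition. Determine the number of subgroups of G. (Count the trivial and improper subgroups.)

20

|G| = 60, so by Lagrange every subgroup order divides 60. Divisors: 1, 2, 3, 4, 5, 6, 10, 12, 15, 20, 30, 60.
Subgroups by order — order 1: 1; order 2: 3; order 3: 1; order 4: 1; order 5: 1; order 6: 3; order 10: 3; order 12: 1; order 15: 1; order 20: 1; order 30: 3; order 60: 1.
Total: 1 + 3 + 1 + 1 + 1 + 3 + 3 + 1 + 1 + 1 + 3 + 1 = 20.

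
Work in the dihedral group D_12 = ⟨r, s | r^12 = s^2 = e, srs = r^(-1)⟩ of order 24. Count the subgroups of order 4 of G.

|G| = 24 and 4 | 24, so subgroups of order 4 are possible by Lagrange.
The subgroups of order 4 are: {e, r^6, r^4s, r^10s}; {e, r^6, r^5s, r^11s}; {e, r^6, r^2s, r^8s}; {e, r^3, r^6, r^9}; … (7 in all).
So G has 7 subgroups of order 4.

7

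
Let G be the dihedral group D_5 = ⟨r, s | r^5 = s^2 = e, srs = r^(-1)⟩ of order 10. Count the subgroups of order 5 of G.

1

|G| = 10 and 5 | 10, so subgroups of order 5 are possible by Lagrange.
The subgroups of order 5 are: {e, r, r^2, r^3, r^4}.
So G has 1 subgroup of order 5.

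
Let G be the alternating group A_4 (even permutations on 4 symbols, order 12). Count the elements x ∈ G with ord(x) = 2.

The elements of order 2 are: (1 2)(3 4), (1 3)(2 4), (1 4)(2 3).
That's 3.

3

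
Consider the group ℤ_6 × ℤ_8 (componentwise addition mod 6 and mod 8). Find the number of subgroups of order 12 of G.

|G| = 48 and 12 | 48, so subgroups of order 12 are possible by Lagrange.
The subgroups of order 12 are: {(0,0), (0,2), (0,4), (0,6), (2,0), (2,2), (2,4), (2,6), (4,0), (4,2), (4,4), (4,6)}; {(0,0), (0,4), (1,0), (1,4), (2,0), (2,4), (3,0), (3,4), (4,0), (4,4), (5,0), (5,4)}; {(0,0), (0,4), (1,2), (1,6), (2,0), (2,4), (3,2), (3,6), (4,0), (4,4), (5,2), (5,6)}.
So G has 3 subgroups of order 12.

3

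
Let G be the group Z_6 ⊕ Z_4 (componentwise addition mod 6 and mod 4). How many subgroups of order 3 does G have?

1

|G| = 24 and 3 | 24, so subgroups of order 3 are possible by Lagrange.
The subgroups of order 3 are: {(0,0), (2,0), (4,0)}.
So G has 1 subgroup of order 3.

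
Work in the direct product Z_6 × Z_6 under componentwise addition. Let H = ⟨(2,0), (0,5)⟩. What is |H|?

|⟨(2,0)⟩| = 3 and |⟨(0,5)⟩| = 6, so |H| is a multiple of lcm(3, 6) = 6 and divides |G| = 36.
Closing under the operation: H = {(0,0), (0,1), (0,2), (0,3), (0,4), (0,5), (2,0), (2,1), (2,2), (2,3), (2,4), (2,5), (4,0), (4,1), (4,2), (4,3), (4,4), (4,5)}, so |H| = 18.

18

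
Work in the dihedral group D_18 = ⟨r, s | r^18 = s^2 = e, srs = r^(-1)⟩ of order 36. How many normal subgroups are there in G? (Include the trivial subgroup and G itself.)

G has 45 subgroups. Checking conjugation-invariance by order — order 1: 1/1 normal; order 2: 1/19 normal; order 3: 1/1 normal; order 4: 0/9 normal; order 6: 1/7 normal; order 9: 1/1 normal; order 12: 0/3 normal; order 18: 3/3 normal; order 36: 1/1 normal.
Total normal subgroups: 9.

9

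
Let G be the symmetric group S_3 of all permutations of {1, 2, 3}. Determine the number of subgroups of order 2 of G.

3

|G| = 6 and 2 | 6, so subgroups of order 2 are possible by Lagrange.
The subgroups of order 2 are: {e, (1 2)}; {e, (1 3)}; {e, (2 3)}.
So G has 3 subgroups of order 2.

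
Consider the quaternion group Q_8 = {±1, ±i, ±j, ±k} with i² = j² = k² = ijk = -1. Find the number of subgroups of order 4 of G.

|G| = 8 and 4 | 8, so subgroups of order 4 are possible by Lagrange.
The subgroups of order 4 are: {1, -1, i, -i}; {1, -1, j, -j}; {1, -1, k, -k}.
So G has 3 subgroups of order 4.

3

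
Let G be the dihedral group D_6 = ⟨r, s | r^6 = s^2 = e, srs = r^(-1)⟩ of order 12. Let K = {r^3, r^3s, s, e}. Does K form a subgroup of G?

Yes

|K| = 4 divides |G| = 12, consistent with Lagrange.
K contains the identity, every element's inverse is in K, and K is closed under ·: it is a subgroup.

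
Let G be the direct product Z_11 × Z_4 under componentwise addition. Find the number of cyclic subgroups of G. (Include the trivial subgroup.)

A cyclic subgroup of order d is generated by each of its φ(d) elements of order d, so the cyclic subgroups of order d number (#elements of order d)/φ(d).
Cyclic subgroups by order — order 1: 1; order 2: 1; order 4: 1; order 11: 1; order 22: 1; order 44: 1.
Total: 6.

6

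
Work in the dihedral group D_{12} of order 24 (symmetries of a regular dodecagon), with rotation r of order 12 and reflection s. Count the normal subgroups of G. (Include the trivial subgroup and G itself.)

G has 34 subgroups. Checking conjugation-invariance by order — order 1: 1/1 normal; order 2: 1/13 normal; order 3: 1/1 normal; order 4: 1/7 normal; order 6: 1/5 normal; order 8: 0/3 normal; order 12: 3/3 normal; order 24: 1/1 normal.
Total normal subgroups: 9.

9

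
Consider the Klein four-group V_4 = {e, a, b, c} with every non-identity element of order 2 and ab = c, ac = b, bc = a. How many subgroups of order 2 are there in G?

3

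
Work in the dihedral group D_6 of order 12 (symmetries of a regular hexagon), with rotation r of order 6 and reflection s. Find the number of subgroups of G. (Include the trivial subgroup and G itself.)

16

|G| = 12, so by Lagrange every subgroup order divides 12. Divisors: 1, 2, 3, 4, 6, 12.
Subgroups by order — order 1: 1; order 2: 7; order 3: 1; order 4: 3; order 6: 3; order 12: 1.
Total: 1 + 7 + 1 + 3 + 3 + 1 = 16.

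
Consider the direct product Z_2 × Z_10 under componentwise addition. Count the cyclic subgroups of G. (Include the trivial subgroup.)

A cyclic subgroup of order d is generated by each of its φ(d) elements of order d, so the cyclic subgroups of order d number (#elements of order d)/φ(d).
Cyclic subgroups by order — order 1: 1; order 2: 3; order 5: 1; order 10: 3.
Total: 8.

8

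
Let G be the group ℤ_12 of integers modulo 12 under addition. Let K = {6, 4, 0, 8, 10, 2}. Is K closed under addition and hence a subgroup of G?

|K| = 6 divides |G| = 12, consistent with Lagrange.
K contains the identity, every element's inverse is in K, and K is closed under +: it is a subgroup.
In fact K = ⟨2⟩.

Yes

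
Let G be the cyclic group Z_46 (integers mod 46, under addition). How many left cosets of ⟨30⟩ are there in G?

|⟨30⟩| = 23 and |G| = 46.
By Lagrange, [G : H] = |G|/|H| = 46/23 = 2.

2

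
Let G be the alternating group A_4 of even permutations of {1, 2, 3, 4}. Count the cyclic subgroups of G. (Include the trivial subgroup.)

Group the elements of G by the cyclic subgroup they generate; each cyclic subgroup of order d accounts for φ(d) elements.
Cyclic subgroups by order — order 1: 1; order 2: 3; order 3: 4.
Total: 8.

8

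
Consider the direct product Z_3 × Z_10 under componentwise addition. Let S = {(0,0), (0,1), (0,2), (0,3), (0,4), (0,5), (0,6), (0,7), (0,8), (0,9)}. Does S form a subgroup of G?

|S| = 10 divides |G| = 30, consistent with Lagrange.
S contains the identity, every element's inverse is in S, and S is closed under +: it is a subgroup.
In fact S = ⟨(0,1)⟩.

Yes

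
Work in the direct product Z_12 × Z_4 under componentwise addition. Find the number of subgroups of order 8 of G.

3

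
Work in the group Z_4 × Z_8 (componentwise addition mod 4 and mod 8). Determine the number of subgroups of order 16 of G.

|G| = 32 and 16 | 32, so subgroups of order 16 are possible by Lagrange.
The subgroups of order 16 are: {(0,0), (0,1), (0,2), (0,3), (0,4), (0,5), (0,6), (0,7), (2,0), (2,1), (2,2), (2,3), (2,4), (2,5), (2,6), (2,7)}; {(0,0), (0,2), (0,4), (0,6), (1,0), (1,2), (1,4), (1,6), (2,0), (2,2), (2,4), (2,6), (3,0), (3,2), (3,4), (3,6)}; {(0,0), (0,2), (0,4), (0,6), (1,1), (1,3), (1,5), (1,7), (2,0), (2,2), (2,4), (2,6), (3,1), (3,3), (3,5), (3,7)}.
So G has 3 subgroups of order 16.

3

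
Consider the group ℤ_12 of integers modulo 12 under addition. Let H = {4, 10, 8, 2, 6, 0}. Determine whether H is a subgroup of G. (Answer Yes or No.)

|H| = 6 divides |G| = 12, consistent with Lagrange.
H contains the identity, every element's inverse is in H, and H is closed under +: it is a subgroup.
In fact H = ⟨2⟩.

Yes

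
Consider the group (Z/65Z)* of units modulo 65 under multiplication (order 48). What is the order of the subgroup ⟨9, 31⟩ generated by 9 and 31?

|⟨9⟩| = 6 and |⟨31⟩| = 4, so |H| is a multiple of lcm(6, 4) = 12 and divides |G| = 48.
Closing under the operation: H = {1, 4, 6, 9, 11, 14, 16, 19, 21, 24, 29, 31, 34, 36, 41, 44, 46, 49, 51, 54, 56, 59, 61, 64}, so |H| = 24.

24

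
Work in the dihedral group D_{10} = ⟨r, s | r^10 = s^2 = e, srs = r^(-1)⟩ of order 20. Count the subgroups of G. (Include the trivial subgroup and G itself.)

22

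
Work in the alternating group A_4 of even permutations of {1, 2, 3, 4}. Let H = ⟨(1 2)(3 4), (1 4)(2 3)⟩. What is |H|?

4

|⟨(1 2)(3 4)⟩| = 2 and |⟨(1 4)(2 3)⟩| = 2, so |H| is a multiple of lcm(2, 2) = 2 and divides |G| = 12.
Closing under the operation: H = {e, (1 2)(3 4), (1 3)(2 4), (1 4)(2 3)}, so |H| = 4.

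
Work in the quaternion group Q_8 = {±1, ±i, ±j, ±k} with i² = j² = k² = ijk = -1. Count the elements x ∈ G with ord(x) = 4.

The elements of order 4 are: i, -i, j, -j, k, -k.
That's 6.

6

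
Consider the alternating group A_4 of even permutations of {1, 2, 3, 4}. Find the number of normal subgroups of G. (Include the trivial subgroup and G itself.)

3

G has 10 subgroups. Checking conjugation-invariance by order — order 1: 1/1 normal; order 2: 0/3 normal; order 3: 0/4 normal; order 4: 1/1 normal; order 12: 1/1 normal.
Total normal subgroups: 3.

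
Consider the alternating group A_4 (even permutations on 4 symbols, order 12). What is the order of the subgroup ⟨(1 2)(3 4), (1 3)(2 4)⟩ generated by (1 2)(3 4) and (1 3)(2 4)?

4

|⟨(1 2)(3 4)⟩| = 2 and |⟨(1 3)(2 4)⟩| = 2, so |H| is a multiple of lcm(2, 2) = 2 and divides |G| = 12.
Closing under the operation: H = {e, (1 2)(3 4), (1 3)(2 4), (1 4)(2 3)}, so |H| = 4.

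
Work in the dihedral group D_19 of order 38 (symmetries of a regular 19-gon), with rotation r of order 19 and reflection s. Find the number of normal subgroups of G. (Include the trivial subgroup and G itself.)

G has 22 subgroups. Checking conjugation-invariance by order — order 1: 1/1 normal; order 2: 0/19 normal; order 19: 1/1 normal; order 38: 1/1 normal.
Total normal subgroups: 3.

3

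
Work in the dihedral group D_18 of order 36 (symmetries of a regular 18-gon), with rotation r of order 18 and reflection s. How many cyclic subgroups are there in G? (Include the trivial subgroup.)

24

Group the elements of G by the cyclic subgroup they generate; each cyclic subgroup of order d accounts for φ(d) elements.
Cyclic subgroups by order — order 1: 1; order 2: 19; order 3: 1; order 6: 1; order 9: 1; order 18: 1.
Total: 24.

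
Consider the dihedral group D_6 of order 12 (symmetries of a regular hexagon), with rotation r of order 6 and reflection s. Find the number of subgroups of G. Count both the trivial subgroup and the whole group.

|G| = 12, so by Lagrange every subgroup order divides 12. Divisors: 1, 2, 3, 4, 6, 12.
Subgroups by order — order 1: 1; order 2: 7; order 3: 1; order 4: 3; order 6: 3; order 12: 1.
Total: 1 + 7 + 1 + 3 + 3 + 1 = 16.

16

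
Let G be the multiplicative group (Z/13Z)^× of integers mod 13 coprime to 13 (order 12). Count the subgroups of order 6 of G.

1

|G| = 12 and 6 | 12, so subgroups of order 6 are possible by Lagrange.
The subgroups of order 6 are: {1, 3, 4, 9, 10, 12}.
So G has 1 subgroup of order 6.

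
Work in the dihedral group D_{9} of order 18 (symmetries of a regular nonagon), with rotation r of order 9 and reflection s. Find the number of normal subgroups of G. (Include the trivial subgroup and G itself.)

G has 16 subgroups. Checking conjugation-invariance by order — order 1: 1/1 normal; order 2: 0/9 normal; order 3: 1/1 normal; order 6: 0/3 normal; order 9: 1/1 normal; order 18: 1/1 normal.
Total normal subgroups: 4.

4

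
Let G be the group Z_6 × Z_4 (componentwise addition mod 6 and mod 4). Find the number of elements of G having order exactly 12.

8

An element (a,b) has order lcm(ord(a), ord(b)); count pairs with lcm equal to 12.
Enumerating gives 8 such elements.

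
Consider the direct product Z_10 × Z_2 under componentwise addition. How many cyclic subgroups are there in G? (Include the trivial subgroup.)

Each element a generates a cyclic subgroup ⟨a⟩; distinct elements may generate the same one (a cyclic group of order d has φ(d) generators).
Cyclic subgroups by order — order 1: 1; order 2: 3; order 5: 1; order 10: 3.
Total: 8.

8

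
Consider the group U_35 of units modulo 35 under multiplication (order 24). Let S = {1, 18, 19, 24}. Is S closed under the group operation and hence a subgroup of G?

No

18 ∈ S but its inverse 2 ∉ S, so S is not a subgroup.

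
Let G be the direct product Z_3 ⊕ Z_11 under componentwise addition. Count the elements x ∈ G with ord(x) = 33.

An element (a,b) has order lcm(ord(a), ord(b)); count pairs with lcm equal to 33.
Enumerating gives 20 such elements.

20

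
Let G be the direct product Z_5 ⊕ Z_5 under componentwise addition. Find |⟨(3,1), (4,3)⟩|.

|⟨(3,1)⟩| = 5 and |⟨(4,3)⟩| = 5, so |H| is a multiple of lcm(5, 5) = 5 and divides |G| = 25.
Closing under the operation: H = {(0,0), (1,2), (2,4), (3,1), (4,3)}, so |H| = 5.

5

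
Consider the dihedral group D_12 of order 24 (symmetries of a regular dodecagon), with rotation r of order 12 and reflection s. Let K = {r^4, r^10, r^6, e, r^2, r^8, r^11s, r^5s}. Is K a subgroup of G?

Closure fails: r^11s · r^4 = r^7s ∉ K. So K is not a subgroup.

No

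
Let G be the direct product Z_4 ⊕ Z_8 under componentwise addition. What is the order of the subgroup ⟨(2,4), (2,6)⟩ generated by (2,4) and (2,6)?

|⟨(2,4)⟩| = 2 and |⟨(2,6)⟩| = 4, so |H| is a multiple of lcm(2, 4) = 4 and divides |G| = 32.
Closing under the operation: H = {(0,0), (0,2), (0,4), (0,6), (2,0), (2,2), (2,4), (2,6)}, so |H| = 8.

8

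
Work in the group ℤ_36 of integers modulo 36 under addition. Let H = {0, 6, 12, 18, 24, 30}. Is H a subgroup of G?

Yes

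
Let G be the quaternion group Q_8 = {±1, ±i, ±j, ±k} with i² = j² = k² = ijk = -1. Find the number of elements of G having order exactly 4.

6

The elements of order 4 are: i, -i, j, -j, k, -k.
That's 6.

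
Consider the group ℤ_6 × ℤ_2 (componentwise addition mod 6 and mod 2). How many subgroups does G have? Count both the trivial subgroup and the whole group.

10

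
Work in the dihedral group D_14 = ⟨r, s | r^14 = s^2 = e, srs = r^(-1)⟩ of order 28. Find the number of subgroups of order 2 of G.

|G| = 28 and 2 | 28, so subgroups of order 2 are possible by Lagrange.
The subgroups of order 2 are: {e, r^10s}; {e, r^11s}; {e, r^12s}; {e, r^13s}; … (15 in all).
So G has 15 subgroups of order 2.

15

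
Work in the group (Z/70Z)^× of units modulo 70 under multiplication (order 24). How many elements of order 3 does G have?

2

The elements of order 3 are: 11, 51.
That's 2.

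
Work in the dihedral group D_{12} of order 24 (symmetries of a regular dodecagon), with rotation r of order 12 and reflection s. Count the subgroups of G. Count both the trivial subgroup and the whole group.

|G| = 24, so by Lagrange every subgroup order divides 24. Divisors: 1, 2, 3, 4, 6, 8, 12, 24.
Subgroups by order — order 1: 1; order 2: 13; order 3: 1; order 4: 7; order 6: 5; order 8: 3; order 12: 3; order 24: 1.
Total: 1 + 13 + 1 + 7 + 5 + 3 + 3 + 1 = 34.

34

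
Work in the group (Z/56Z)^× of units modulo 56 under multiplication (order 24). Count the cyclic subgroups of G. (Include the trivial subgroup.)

Group the elements of G by the cyclic subgroup they generate; each cyclic subgroup of order d accounts for φ(d) elements.
Cyclic subgroups by order — order 1: 1; order 2: 7; order 3: 1; order 6: 7.
Total: 16.

16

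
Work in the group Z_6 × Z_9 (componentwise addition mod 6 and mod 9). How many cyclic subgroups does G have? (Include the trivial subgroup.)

16

Each element a generates a cyclic subgroup ⟨a⟩; distinct elements may generate the same one (a cyclic group of order d has φ(d) generators).
Cyclic subgroups by order — order 1: 1; order 2: 1; order 3: 4; order 6: 4; order 9: 3; order 18: 3.
Total: 16.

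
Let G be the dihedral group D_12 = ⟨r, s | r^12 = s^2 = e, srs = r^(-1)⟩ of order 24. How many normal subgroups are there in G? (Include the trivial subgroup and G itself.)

G has 34 subgroups. Checking conjugation-invariance by order — order 1: 1/1 normal; order 2: 1/13 normal; order 3: 1/1 normal; order 4: 1/7 normal; order 6: 1/5 normal; order 8: 0/3 normal; order 12: 3/3 normal; order 24: 1/1 normal.
Total normal subgroups: 9.

9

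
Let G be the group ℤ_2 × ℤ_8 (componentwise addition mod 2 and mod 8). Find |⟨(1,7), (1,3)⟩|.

8

|⟨(1,7)⟩| = 8 and |⟨(1,3)⟩| = 8, so |H| is a multiple of lcm(8, 8) = 8 and divides |G| = 16.
Closing under the operation: H = {(0,0), (0,2), (0,4), (0,6), (1,1), (1,3), (1,5), (1,7)}, so |H| = 8.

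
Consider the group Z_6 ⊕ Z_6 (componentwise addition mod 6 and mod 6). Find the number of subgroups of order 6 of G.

12

|G| = 36 and 6 | 36, so subgroups of order 6 are possible by Lagrange.
The subgroups of order 6 are: {(0,0), (0,1), (0,2), (0,3), (0,4), (0,5)}; {(0,0), (0,2), (0,4), (3,0), (3,2), (3,4)}; {(0,0), (0,2), (0,4), (3,1), (3,3), (3,5)}; {(0,0), (0,3), (2,0), (2,3), (4,0), (4,3)}; … (12 in all).
So G has 12 subgroups of order 6.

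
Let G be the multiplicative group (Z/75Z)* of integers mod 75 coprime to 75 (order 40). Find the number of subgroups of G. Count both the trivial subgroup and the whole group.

16

|G| = 40, so by Lagrange every subgroup order divides 40. Divisors: 1, 2, 4, 5, 8, 10, 20, 40.
Subgroups by order — order 1: 1; order 2: 3; order 4: 3; order 5: 1; order 8: 1; order 10: 3; order 20: 3; order 40: 1.
Total: 1 + 3 + 3 + 1 + 1 + 3 + 3 + 1 = 16.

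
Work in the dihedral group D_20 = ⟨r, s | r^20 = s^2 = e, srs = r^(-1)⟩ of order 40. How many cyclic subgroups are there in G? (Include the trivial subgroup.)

Group the elements of G by the cyclic subgroup they generate; each cyclic subgroup of order d accounts for φ(d) elements.
Cyclic subgroups by order — order 1: 1; order 2: 21; order 4: 1; order 5: 1; order 10: 1; order 20: 1.
Total: 26.

26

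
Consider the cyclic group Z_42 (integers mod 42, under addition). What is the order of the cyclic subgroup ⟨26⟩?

In Z_42, the order of an element a is n/gcd(a, n).
gcd(26, 42) = 2, so |⟨26⟩| = 42/2 = 21.

21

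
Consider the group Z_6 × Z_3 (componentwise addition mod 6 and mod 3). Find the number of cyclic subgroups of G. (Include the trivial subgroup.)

10

Group the elements of G by the cyclic subgroup they generate; each cyclic subgroup of order d accounts for φ(d) elements.
Cyclic subgroups by order — order 1: 1; order 2: 1; order 3: 4; order 6: 4.
Total: 10.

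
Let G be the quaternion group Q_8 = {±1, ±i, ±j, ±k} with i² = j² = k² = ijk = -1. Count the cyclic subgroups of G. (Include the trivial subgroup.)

5

Each element a generates a cyclic subgroup ⟨a⟩; distinct elements may generate the same one (a cyclic group of order d has φ(d) generators).
Cyclic subgroups by order — order 1: 1; order 2: 1; order 4: 3.
Total: 5.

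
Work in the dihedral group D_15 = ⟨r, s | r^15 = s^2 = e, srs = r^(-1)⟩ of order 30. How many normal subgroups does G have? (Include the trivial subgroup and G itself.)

G has 28 subgroups. Checking conjugation-invariance by order — order 1: 1/1 normal; order 2: 0/15 normal; order 3: 1/1 normal; order 5: 1/1 normal; order 6: 0/5 normal; order 10: 0/3 normal; order 15: 1/1 normal; order 30: 1/1 normal.
Total normal subgroups: 5.

5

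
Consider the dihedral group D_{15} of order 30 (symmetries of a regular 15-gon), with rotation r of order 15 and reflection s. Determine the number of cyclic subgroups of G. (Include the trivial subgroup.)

19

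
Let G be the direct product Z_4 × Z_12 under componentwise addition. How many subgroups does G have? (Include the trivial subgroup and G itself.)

30

|G| = 48, so by Lagrange every subgroup order divides 48. Divisors: 1, 2, 3, 4, 6, 8, 12, 16, 24, 48.
Subgroups by order — order 1: 1; order 2: 3; order 3: 1; order 4: 7; order 6: 3; order 8: 3; order 12: 7; order 16: 1; order 24: 3; order 48: 1.
Total: 1 + 3 + 1 + 7 + 3 + 3 + 7 + 1 + 3 + 1 = 30.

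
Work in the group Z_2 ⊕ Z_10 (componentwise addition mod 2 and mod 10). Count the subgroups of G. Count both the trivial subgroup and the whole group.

|G| = 20, so by Lagrange every subgroup order divides 20. Divisors: 1, 2, 4, 5, 10, 20.
Subgroups by order — order 1: 1; order 2: 3; order 4: 1; order 5: 1; order 10: 3; order 20: 1.
Total: 1 + 3 + 1 + 1 + 3 + 1 = 10.

10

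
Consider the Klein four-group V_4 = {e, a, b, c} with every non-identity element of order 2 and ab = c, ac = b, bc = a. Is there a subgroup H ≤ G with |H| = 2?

2 | 4. A subgroup of order 2 is {e, a}.

Yes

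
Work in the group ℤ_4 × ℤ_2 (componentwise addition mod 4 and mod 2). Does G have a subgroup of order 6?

No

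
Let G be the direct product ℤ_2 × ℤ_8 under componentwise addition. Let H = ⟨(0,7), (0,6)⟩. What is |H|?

|⟨(0,7)⟩| = 8 and |⟨(0,6)⟩| = 4, so |H| is a multiple of lcm(8, 4) = 8 and divides |G| = 16.
Closing under the operation: H = {(0,0), (0,1), (0,2), (0,3), (0,4), (0,5), (0,6), (0,7)}, so |H| = 8.

8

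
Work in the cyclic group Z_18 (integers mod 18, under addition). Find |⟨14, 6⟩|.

9

|⟨14⟩| = 9 and |⟨6⟩| = 3, so |H| is a multiple of lcm(9, 3) = 9 and divides |G| = 18.
Closing under the operation: H = {0, 2, 4, 6, 8, 10, 12, 14, 16}, so |H| = 9.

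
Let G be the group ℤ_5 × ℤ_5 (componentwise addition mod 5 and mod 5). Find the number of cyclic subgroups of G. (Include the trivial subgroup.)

7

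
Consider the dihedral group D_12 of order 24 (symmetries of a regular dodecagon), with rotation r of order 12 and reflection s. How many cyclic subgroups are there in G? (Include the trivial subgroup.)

Group the elements of G by the cyclic subgroup they generate; each cyclic subgroup of order d accounts for φ(d) elements.
Cyclic subgroups by order — order 1: 1; order 2: 13; order 3: 1; order 4: 1; order 6: 1; order 12: 1.
Total: 18.

18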